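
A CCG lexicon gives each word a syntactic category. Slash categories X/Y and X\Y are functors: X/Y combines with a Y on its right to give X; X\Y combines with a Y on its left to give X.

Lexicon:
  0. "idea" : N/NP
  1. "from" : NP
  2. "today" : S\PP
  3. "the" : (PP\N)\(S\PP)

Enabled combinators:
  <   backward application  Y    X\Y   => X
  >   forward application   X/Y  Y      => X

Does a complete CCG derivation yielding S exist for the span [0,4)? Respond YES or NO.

NO

N/NP NP S\PP (PP\N)\(S\PP)
CKY chart[0,4] = {PP}; S ∉ chart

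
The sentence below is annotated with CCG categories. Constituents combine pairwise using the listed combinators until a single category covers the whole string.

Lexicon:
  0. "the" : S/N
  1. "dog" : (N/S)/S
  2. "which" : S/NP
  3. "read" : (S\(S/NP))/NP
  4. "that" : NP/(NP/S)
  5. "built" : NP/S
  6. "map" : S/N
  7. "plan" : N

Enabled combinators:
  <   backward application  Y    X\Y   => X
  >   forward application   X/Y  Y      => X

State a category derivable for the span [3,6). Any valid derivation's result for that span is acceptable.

S\(S/NP)

[0,8] S   >
  [0,1] "the" : S/N
  [1,8] N   >
    [1,6] N/S   >
      [1,2] "dog" : (N/S)/S
      [2,6] S   <
        [2,3] "which" : S/NP
        [3,6] S\(S/NP)   >
          [3,4] "read" : (S\(S/NP))/NP
          [4,6] NP   >
            [4,5] "that" : NP/(NP/S)
            [5,6] "built" : NP/S
    [6,8] S   >
      [6,7] "map" : S/N
      [7,8] "plan" : N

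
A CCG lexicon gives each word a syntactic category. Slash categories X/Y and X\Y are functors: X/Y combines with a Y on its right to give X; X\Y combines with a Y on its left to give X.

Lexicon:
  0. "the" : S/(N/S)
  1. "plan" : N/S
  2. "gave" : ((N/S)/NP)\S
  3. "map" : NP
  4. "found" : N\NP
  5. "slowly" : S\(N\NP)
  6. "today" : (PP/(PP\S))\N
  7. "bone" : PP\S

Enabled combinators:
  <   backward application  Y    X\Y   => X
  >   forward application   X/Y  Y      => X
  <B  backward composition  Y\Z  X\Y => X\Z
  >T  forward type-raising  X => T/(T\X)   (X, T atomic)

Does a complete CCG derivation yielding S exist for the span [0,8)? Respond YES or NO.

NO

S/(N/S) N/S ((N/S)/NP)\S NP N\NP S\(N\NP) (PP/(PP\S))\N PP\S
CKY chart[0,8] = {N/(N\PP), NP/(NP\PP), PP, PP/(PP\PP), S/(S\PP)}; S ∉ chart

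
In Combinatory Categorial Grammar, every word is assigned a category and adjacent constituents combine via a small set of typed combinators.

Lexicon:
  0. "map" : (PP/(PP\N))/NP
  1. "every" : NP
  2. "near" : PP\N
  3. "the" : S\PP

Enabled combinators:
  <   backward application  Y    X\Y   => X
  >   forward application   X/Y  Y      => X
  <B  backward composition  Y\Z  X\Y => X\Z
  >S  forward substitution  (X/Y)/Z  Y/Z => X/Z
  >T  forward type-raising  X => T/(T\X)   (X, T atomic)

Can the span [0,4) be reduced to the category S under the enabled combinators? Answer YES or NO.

[0,4] S   <
  [0,3] PP   >
    [0,2] PP/(PP\N)   >
      [0,1] "map" : (PP/(PP\N))/NP
      [1,2] "every" : NP
    [2,3] "near" : PP\N
  [3,4] "the" : S\PP

YES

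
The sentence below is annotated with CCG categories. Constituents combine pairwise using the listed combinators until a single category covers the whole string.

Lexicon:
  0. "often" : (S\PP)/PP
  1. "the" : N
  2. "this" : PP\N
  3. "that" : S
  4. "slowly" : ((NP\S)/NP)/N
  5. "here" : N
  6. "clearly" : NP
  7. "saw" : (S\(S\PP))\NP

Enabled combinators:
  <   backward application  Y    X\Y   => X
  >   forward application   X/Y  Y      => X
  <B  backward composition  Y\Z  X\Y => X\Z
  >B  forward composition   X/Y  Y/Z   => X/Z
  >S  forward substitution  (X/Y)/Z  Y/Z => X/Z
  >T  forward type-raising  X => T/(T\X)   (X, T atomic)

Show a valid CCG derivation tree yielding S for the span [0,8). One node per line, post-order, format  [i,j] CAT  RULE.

[0,8] S   <
  [0,3] S\PP   >
    [0,1] "often" : (S\PP)/PP
    [1,3] PP   >
      [1,2] PP/(PP\N)   >T
        [1,2] "the" : N
      [2,3] "this" : PP\N
  [3,8] S\(S\PP)   <
    [3,7] NP   <
      [3,4] "that" : S
      [4,7] NP\S   >
        [4,6] (NP\S)/NP   >
          [4,5] "slowly" : ((NP\S)/NP)/N
          [5,6] "here" : N
        [6,7] "clearly" : NP
    [7,8] "saw" : (S\(S\PP))\NP

[0,1] (S\PP)/PP  lex  "often"
[1,2] N  lex  "the"
[1,2] PP/(PP\N)  >T
[2,3] PP\N  lex  "this"
[1,3] PP  >  k=2
[0,3] S\PP  >  k=1
[3,4] S  lex  "that"
[4,5] ((NP\S)/NP)/N  lex  "slowly"
[5,6] N  lex  "here"
[4,6] (NP\S)/NP  >  k=5
[6,7] NP  lex  "clearly"
[4,7] NP\S  >  k=6
[3,7] NP  <  k=4
[7,8] (S\(S\PP))\NP  lex  "saw"
[3,8] S\(S\PP)  <  k=7
[0,8] S  <  k=3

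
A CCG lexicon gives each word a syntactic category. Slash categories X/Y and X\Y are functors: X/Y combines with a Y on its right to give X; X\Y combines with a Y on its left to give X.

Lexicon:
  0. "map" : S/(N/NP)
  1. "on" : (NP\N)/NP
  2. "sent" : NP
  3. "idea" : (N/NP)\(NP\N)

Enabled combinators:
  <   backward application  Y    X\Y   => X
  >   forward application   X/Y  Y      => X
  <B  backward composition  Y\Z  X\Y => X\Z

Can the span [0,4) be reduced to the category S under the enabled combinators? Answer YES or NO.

[0,4] S   >
  [0,1] "map" : S/(N/NP)
  [1,4] N/NP   <
    [1,3] NP\N   >
      [1,2] "on" : (NP\N)/NP
      [2,3] "sent" : NP
    [3,4] "idea" : (N/NP)\(NP\N)

YES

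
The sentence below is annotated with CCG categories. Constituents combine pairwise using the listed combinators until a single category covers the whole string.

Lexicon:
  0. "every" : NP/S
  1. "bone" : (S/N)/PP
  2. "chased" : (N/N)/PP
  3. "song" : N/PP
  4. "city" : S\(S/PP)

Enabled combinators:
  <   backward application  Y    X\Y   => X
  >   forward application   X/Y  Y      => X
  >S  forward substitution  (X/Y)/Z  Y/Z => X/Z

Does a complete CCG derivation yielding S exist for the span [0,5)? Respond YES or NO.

NP/S (S/N)/PP (N/N)/PP N/PP S\(S/PP)
CKY chart[0,5] = {NP}; S ∉ chart

NO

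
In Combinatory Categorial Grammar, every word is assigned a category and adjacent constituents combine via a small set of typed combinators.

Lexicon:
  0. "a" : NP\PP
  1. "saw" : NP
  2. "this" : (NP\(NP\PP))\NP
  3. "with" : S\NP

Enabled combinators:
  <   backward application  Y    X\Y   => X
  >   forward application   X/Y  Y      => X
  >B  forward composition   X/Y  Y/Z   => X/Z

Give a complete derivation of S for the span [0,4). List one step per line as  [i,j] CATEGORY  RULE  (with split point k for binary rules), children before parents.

[0,1] NP\PP  lex  "a"
[1,2] NP  lex  "saw"
[2,3] (NP\(NP\PP))\NP  lex  "this"
[1,3] NP\(NP\PP)  <  k=2
[0,3] NP  <  k=1
[3,4] S\NP  lex  "with"
[0,4] S  <  k=3

[0,4] S   <
  [0,3] NP   <
    [0,1] "a" : NP\PP
    [1,3] NP\(NP\PP)   <
      [1,2] "saw" : NP
      [2,3] "this" : (NP\(NP\PP))\NP
  [3,4] "with" : S\NP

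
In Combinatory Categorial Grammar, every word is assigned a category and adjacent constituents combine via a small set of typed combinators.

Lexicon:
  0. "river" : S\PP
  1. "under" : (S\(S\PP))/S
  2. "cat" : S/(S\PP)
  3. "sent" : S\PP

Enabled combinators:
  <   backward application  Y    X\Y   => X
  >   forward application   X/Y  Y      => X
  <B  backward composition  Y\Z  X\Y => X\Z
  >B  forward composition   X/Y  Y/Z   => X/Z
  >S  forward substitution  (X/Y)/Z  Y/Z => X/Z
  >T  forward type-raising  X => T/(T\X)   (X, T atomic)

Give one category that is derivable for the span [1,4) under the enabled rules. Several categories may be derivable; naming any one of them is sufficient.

[0,4] S   <
  [0,1] "river" : S\PP
  [1,4] S\(S\PP)   >
    [1,2] "under" : (S\(S\PP))/S
    [2,4] S   >
      [2,3] "cat" : S/(S\PP)
      [3,4] "sent" : S\PP

S\(S\PP)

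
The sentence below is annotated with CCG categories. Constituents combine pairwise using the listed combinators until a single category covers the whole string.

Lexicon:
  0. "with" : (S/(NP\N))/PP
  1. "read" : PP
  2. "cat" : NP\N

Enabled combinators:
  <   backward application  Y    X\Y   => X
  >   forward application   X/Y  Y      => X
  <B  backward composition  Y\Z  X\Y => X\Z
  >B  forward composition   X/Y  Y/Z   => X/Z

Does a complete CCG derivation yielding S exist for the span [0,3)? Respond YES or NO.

[0,3] S   >
  [0,2] S/(NP\N)   >
    [0,1] "with" : (S/(NP\N))/PP
    [1,2] "read" : PP
  [2,3] "cat" : NP\N

YES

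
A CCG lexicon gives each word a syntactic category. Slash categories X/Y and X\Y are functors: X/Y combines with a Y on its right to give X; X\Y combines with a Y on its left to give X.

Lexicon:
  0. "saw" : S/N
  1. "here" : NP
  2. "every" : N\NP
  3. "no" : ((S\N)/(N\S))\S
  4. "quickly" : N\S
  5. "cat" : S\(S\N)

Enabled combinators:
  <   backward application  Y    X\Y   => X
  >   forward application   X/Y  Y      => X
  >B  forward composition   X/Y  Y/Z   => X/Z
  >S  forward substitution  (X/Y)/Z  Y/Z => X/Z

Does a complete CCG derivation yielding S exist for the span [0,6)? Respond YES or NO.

[0,6] S   <
  [0,5] S\N   >
    [0,4] (S\N)/(N\S)   <
      [0,3] S   >
        [0,1] "saw" : S/N
        [1,3] N   <
          [1,2] "here" : NP
          [2,3] "every" : N\NP
      [3,4] "no" : ((S\N)/(N\S))\S
    [4,5] "quickly" : N\S
  [5,6] "cat" : S\(S\N)

YES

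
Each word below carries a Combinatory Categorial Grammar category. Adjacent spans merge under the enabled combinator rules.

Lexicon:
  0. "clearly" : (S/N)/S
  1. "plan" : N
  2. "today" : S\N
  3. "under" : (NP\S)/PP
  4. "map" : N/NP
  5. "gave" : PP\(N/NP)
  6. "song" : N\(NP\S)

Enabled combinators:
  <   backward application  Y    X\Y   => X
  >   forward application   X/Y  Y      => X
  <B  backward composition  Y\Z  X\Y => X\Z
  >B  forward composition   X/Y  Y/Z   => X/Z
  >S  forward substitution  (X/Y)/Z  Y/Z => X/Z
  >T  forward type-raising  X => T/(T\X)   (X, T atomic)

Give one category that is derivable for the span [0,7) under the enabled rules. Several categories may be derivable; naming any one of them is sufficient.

S

[0,7] S   >
  [0,3] S/N   >
    [0,1] "clearly" : (S/N)/S
    [1,3] S   >
      [1,2] S/(S\N)   >T
        [1,2] "plan" : N
      [2,3] "today" : S\N
  [3,7] N   <
    [3,6] NP\S   >
      [3,4] "under" : (NP\S)/PP
      [4,6] PP   <
        [4,5] "map" : N/NP
        [5,6] "gave" : PP\(N/NP)
    [6,7] "song" : N\(NP\S)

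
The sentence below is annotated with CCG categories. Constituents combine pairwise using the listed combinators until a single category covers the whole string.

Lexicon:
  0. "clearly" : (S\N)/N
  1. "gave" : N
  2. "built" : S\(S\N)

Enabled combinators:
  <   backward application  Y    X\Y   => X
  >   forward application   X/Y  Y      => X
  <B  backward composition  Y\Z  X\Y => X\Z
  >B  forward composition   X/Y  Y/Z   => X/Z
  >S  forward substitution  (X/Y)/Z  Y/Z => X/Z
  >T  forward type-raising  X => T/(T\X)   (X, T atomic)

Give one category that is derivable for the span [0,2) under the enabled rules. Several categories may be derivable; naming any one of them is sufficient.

S\N

[0,3] S   <
  [0,2] S\N   >
    [0,1] "clearly" : (S\N)/N
    [1,2] "gave" : N
  [2,3] "built" : S\(S\N)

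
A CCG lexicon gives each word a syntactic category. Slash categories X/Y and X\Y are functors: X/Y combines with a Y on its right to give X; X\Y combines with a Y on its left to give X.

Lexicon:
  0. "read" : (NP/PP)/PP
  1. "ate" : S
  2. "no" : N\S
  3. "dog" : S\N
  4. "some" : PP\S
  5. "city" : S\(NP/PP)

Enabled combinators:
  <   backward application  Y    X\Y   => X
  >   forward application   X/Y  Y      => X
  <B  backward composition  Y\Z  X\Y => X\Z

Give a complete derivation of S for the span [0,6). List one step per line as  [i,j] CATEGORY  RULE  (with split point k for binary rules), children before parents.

[0,6] S   <
  [0,5] NP/PP   >
    [0,1] "read" : (NP/PP)/PP
    [1,5] PP   <
      [1,2] "ate" : S
      [2,5] PP\S   <B
        [2,3] "no" : N\S
        [3,5] PP\N   <B
          [3,4] "dog" : S\N
          [4,5] "some" : PP\S
  [5,6] "city" : S\(NP/PP)

[0,1] (NP/PP)/PP  lex  "read"
[1,2] S  lex  "ate"
[2,3] N\S  lex  "no"
[3,4] S\N  lex  "dog"
[4,5] PP\S  lex  "some"
[3,5] PP\N  <B  k=4
[2,5] PP\S  <B  k=3
[1,5] PP  <  k=2
[0,5] NP/PP  >  k=1
[5,6] S\(NP/PP)  lex  "city"
[0,6] S  <  k=5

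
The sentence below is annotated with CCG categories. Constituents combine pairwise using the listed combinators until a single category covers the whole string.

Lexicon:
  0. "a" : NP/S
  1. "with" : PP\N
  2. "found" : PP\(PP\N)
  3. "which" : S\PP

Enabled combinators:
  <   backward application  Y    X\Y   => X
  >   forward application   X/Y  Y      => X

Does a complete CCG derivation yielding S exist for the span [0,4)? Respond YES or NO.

NP/S PP\N PP\(PP\N) S\PP
CKY chart[0,4] = {NP}; S ∉ chart

NO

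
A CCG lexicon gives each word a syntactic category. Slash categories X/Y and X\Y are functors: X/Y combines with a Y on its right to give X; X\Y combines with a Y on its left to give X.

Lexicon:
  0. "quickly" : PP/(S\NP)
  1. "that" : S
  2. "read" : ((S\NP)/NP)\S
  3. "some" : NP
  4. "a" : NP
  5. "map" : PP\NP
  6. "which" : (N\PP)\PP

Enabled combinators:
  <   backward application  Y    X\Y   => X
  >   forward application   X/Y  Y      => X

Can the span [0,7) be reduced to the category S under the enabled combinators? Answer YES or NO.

PP/(S\NP) S ((S\NP)/NP)\S NP NP PP\NP (N\PP)\PP
CKY chart[0,7] = {N}; S ∉ chart

NO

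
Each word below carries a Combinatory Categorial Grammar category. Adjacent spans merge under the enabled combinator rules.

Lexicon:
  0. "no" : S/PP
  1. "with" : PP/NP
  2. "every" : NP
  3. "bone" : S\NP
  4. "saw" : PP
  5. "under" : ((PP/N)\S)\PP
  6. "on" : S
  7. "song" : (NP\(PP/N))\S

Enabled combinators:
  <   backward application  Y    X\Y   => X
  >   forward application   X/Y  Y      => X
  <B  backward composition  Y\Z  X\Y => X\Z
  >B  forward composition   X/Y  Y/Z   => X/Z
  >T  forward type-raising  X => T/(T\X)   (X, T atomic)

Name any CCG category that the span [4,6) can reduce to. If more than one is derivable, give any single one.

[0,8] S   >
  [0,2] S/NP   >B
    [0,1] "no" : S/PP
    [1,2] "with" : PP/NP
  [2,8] NP   <
    [2,6] PP/N   <
      [2,4] S   <
        [2,3] "every" : NP
        [3,4] "bone" : S\NP
      [4,6] (PP/N)\S   <
        [4,5] "saw" : PP
        [5,6] "under" : ((PP/N)\S)\PP
    [6,8] NP\(PP/N)   <
      [6,7] "on" : S
      [7,8] "song" : (NP\(PP/N))\S

(PP/N)\S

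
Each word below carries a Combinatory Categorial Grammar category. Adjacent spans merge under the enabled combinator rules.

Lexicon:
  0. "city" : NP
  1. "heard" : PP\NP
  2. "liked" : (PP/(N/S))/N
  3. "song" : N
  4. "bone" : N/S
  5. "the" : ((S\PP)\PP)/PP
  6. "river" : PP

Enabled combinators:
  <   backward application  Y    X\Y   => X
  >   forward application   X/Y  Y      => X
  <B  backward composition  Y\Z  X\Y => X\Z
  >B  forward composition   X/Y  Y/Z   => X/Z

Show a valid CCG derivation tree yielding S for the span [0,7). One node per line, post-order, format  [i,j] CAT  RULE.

[0,7] S   <
  [0,2] PP   <
    [0,1] "city" : NP
    [1,2] "heard" : PP\NP
  [2,7] S\PP   <
    [2,5] PP   >
      [2,4] PP/(N/S)   >
        [2,3] "liked" : (PP/(N/S))/N
        [3,4] "song" : N
      [4,5] "bone" : N/S
    [5,7] (S\PP)\PP   >
      [5,6] "the" : ((S\PP)\PP)/PP
      [6,7] "river" : PP

[0,1] NP  lex  "city"
[1,2] PP\NP  lex  "heard"
[0,2] PP  <  k=1
[2,3] (PP/(N/S))/N  lex  "liked"
[3,4] N  lex  "song"
[2,4] PP/(N/S)  >  k=3
[4,5] N/S  lex  "bone"
[2,5] PP  >  k=4
[5,6] ((S\PP)\PP)/PP  lex  "the"
[6,7] PP  lex  "river"
[5,7] (S\PP)\PP  >  k=6
[2,7] S\PP  <  k=5
[0,7] S  <  k=2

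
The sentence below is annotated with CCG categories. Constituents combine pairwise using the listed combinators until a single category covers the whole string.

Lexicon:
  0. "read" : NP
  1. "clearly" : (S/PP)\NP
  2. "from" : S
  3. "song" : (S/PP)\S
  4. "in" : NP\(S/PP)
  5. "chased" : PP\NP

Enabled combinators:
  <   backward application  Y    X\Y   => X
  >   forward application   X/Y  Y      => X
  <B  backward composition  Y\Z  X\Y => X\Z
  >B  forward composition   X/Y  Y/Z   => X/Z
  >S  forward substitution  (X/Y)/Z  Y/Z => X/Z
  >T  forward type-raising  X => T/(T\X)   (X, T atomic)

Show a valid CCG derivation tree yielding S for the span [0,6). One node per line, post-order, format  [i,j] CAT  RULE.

[0,6] S   >
  [0,2] S/PP   <
    [0,1] "read" : NP
    [1,2] "clearly" : (S/PP)\NP
  [2,6] PP   <
    [2,3] "from" : S
    [3,6] PP\S   <B
      [3,5] NP\S   <B
        [3,4] "song" : (S/PP)\S
        [4,5] "in" : NP\(S/PP)
      [5,6] "chased" : PP\NP

[0,1] NP  lex  "read"
[1,2] (S/PP)\NP  lex  "clearly"
[0,2] S/PP  <  k=1
[2,3] S  lex  "from"
[3,4] (S/PP)\S  lex  "song"
[4,5] NP\(S/PP)  lex  "in"
[3,5] NP\S  <B  k=4
[5,6] PP\NP  lex  "chased"
[3,6] PP\S  <B  k=5
[2,6] PP  <  k=3
[0,6] S  >  k=2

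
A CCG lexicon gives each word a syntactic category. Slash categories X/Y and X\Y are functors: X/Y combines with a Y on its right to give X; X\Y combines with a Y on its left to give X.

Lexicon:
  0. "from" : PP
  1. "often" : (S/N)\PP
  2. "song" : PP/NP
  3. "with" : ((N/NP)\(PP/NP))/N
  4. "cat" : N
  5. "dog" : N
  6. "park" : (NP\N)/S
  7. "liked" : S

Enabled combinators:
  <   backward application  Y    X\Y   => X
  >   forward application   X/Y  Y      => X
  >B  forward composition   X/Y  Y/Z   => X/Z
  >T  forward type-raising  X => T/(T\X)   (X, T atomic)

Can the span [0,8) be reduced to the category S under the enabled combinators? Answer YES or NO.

[0,8] S   >
  [0,5] S/NP   >B
    [0,2] S/N   <
      [0,1] "from" : PP
      [1,2] "often" : (S/N)\PP
    [2,5] N/NP   <
      [2,3] "song" : PP/NP
      [3,5] (N/NP)\(PP/NP)   >
        [3,4] "with" : ((N/NP)\(PP/NP))/N
        [4,5] "cat" : N
  [5,8] NP   >
    [5,6] NP/(NP\N)   >T
      [5,6] "dog" : N
    [6,8] NP\N   >
      [6,7] "park" : (NP\N)/S
      [7,8] "liked" : S

YES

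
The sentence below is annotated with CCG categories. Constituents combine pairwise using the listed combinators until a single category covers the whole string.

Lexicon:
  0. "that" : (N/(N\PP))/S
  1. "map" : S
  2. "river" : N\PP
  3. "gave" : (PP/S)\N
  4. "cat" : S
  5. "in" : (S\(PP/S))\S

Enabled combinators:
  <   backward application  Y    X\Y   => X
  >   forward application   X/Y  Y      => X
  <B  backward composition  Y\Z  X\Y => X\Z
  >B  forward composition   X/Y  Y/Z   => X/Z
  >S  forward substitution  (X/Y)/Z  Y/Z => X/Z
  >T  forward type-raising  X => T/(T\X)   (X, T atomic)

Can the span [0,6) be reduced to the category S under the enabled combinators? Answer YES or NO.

[0,6] S   <
  [0,3] N   >
    [0,2] N/(N\PP)   >
      [0,1] "that" : (N/(N\PP))/S
      [1,2] "map" : S
    [2,3] "river" : N\PP
  [3,6] S\N   <B
    [3,4] "gave" : (PP/S)\N
    [4,6] S\(PP/S)   <
      [4,5] "cat" : S
      [5,6] "in" : (S\(PP/S))\S

YES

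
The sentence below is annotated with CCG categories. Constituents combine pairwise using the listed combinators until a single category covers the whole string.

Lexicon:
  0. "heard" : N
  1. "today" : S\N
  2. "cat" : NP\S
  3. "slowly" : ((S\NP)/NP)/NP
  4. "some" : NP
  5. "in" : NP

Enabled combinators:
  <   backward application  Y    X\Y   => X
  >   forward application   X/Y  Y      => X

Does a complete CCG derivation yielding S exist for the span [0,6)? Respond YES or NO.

[0,6] S   <
  [0,3] NP   <
    [0,2] S   <
      [0,1] "heard" : N
      [1,2] "today" : S\N
    [2,3] "cat" : NP\S
  [3,6] S\NP   >
    [3,5] (S\NP)/NP   >
      [3,4] "slowly" : ((S\NP)/NP)/NP
      [4,5] "some" : NP
    [5,6] "in" : NP

YES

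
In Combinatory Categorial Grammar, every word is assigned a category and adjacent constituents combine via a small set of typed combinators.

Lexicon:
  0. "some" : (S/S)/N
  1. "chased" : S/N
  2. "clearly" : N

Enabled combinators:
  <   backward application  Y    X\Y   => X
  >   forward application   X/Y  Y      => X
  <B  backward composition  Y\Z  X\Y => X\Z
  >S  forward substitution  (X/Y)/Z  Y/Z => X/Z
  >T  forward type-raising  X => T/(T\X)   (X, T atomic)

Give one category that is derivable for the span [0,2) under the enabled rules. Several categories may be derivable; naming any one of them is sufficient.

S/N

[0,3] S   >
  [0,2] S/N   >S
    [0,1] "some" : (S/S)/N
    [1,2] "chased" : S/N
  [2,3] "clearly" : N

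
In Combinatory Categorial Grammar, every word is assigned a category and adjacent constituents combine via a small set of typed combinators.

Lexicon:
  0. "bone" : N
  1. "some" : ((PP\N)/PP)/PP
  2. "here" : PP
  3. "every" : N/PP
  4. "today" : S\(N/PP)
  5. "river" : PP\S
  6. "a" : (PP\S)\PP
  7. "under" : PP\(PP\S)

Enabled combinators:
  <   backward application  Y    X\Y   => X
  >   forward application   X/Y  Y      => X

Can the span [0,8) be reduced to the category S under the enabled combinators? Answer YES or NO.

N ((PP\N)/PP)/PP PP N/PP S\(N/PP) PP\S (PP\S)\PP PP\(PP\S)
CKY chart[0,8] = {PP}; S ∉ chart

NO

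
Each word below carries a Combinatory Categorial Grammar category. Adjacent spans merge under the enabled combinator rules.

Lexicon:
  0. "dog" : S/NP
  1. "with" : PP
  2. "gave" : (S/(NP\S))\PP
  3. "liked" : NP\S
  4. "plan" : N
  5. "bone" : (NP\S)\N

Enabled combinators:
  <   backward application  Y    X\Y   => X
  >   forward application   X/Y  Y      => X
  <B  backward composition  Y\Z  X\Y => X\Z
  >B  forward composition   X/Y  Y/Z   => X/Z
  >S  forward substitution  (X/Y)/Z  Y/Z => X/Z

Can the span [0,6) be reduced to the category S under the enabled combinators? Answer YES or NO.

[0,6] S   >
  [0,1] "dog" : S/NP
  [1,6] NP   <
    [1,4] S   >
      [1,3] S/(NP\S)   <
        [1,2] "with" : PP
        [2,3] "gave" : (S/(NP\S))\PP
      [3,4] "liked" : NP\S
    [4,6] NP\S   <
      [4,5] "plan" : N
      [5,6] "bone" : (NP\S)\N

YES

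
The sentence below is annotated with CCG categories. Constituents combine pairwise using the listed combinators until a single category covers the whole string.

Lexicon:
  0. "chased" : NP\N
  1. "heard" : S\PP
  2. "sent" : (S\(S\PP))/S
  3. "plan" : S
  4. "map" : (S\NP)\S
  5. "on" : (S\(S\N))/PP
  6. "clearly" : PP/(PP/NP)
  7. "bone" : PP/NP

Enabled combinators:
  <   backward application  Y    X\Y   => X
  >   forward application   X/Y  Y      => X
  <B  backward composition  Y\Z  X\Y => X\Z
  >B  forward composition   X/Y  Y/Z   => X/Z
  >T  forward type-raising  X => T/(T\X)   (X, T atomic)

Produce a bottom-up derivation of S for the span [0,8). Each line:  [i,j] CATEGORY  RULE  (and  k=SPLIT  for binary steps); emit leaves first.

[0,8] S   <
  [0,5] S\N   <B
    [0,1] "chased" : NP\N
    [1,5] S\NP   <
      [1,4] S   <
        [1,2] "heard" : S\PP
        [2,4] S\(S\PP)   >
          [2,3] "sent" : (S\(S\PP))/S
          [3,4] "plan" : S
      [4,5] "map" : (S\NP)\S
  [5,8] S\(S\N)   >
    [5,6] "on" : (S\(S\N))/PP
    [6,8] PP   >
      [6,7] "clearly" : PP/(PP/NP)
      [7,8] "bone" : PP/NP

[0,1] NP\N  lex  "chased"
[1,2] S\PP  lex  "heard"
[2,3] (S\(S\PP))/S  lex  "sent"
[3,4] S  lex  "plan"
[2,4] S\(S\PP)  >  k=3
[1,4] S  <  k=2
[4,5] (S\NP)\S  lex  "map"
[1,5] S\NP  <  k=4
[0,5] S\N  <B  k=1
[5,6] (S\(S\N))/PP  lex  "on"
[6,7] PP/(PP/NP)  lex  "clearly"
[7,8] PP/NP  lex  "bone"
[6,8] PP  >  k=7
[5,8] S\(S\N)  >  k=6
[0,8] S  <  k=5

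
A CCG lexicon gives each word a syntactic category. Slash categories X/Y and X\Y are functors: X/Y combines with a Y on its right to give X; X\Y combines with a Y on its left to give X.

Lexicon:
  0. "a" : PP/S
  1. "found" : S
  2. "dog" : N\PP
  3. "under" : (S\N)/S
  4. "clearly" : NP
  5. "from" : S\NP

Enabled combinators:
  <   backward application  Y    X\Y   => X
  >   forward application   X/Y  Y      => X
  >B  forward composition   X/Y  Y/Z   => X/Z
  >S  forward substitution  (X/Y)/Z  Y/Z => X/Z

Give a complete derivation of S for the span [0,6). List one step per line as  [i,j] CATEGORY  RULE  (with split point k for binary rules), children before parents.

[0,1] PP/S  lex  "a"
[1,2] S  lex  "found"
[0,2] PP  >  k=1
[2,3] N\PP  lex  "dog"
[0,3] N  <  k=2
[3,4] (S\N)/S  lex  "under"
[4,5] NP  lex  "clearly"
[5,6] S\NP  lex  "from"
[4,6] S  <  k=5
[3,6] S\N  >  k=4
[0,6] S  <  k=3

[0,6] S   <
  [0,3] N   <
    [0,2] PP   >
      [0,1] "a" : PP/S
      [1,2] "found" : S
    [2,3] "dog" : N\PP
  [3,6] S\N   >
    [3,4] "under" : (S\N)/S
    [4,6] S   <
      [4,5] "clearly" : NP
      [5,6] "from" : S\NP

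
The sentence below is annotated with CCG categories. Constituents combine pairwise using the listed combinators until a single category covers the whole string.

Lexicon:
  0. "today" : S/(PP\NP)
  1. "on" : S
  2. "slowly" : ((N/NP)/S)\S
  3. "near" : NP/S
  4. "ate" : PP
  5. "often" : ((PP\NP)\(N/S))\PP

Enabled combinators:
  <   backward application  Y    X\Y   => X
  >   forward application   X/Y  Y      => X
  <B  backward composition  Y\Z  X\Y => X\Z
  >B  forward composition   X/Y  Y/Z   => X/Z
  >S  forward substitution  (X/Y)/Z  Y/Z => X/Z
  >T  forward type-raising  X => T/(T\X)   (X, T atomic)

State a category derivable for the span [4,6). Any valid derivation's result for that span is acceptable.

(PP\NP)\(N/S)

[0,6] S   >
  [0,1] "today" : S/(PP\NP)
  [1,6] PP\NP   <
    [1,4] N/S   >S
      [1,3] (N/NP)/S   <
        [1,2] "on" : S
        [2,3] "slowly" : ((N/NP)/S)\S
      [3,4] "near" : NP/S
    [4,6] (PP\NP)\(N/S)   <
      [4,5] "ate" : PP
      [5,6] "often" : ((PP\NP)\(N/S))\PP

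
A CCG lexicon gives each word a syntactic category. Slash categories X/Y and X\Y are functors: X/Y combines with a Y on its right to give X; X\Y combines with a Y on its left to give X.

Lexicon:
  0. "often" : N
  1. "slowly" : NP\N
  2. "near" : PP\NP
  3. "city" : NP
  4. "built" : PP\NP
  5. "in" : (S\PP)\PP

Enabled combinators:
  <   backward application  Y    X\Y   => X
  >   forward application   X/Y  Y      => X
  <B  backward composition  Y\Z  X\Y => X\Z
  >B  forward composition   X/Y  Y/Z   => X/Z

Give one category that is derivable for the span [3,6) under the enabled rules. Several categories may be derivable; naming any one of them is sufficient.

S\PP

[0,6] S   <
  [0,2] NP   <
    [0,1] "often" : N
    [1,2] "slowly" : NP\N
  [2,6] S\NP   <B
    [2,3] "near" : PP\NP
    [3,6] S\PP   <
      [3,5] PP   <
        [3,4] "city" : NP
        [4,5] "built" : PP\NP
      [5,6] "in" : (S\PP)\PP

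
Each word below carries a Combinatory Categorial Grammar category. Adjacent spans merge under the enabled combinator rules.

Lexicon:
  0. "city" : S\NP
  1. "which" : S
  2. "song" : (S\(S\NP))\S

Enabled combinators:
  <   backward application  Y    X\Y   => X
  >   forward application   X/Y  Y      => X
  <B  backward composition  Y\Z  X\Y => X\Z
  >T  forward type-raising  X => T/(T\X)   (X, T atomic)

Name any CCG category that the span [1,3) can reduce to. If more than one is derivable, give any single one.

[0,3] S   <
  [0,1] "city" : S\NP
  [1,3] S\(S\NP)   <
    [1,2] "which" : S
    [2,3] "song" : (S\(S\NP))\S

S\(S\NP)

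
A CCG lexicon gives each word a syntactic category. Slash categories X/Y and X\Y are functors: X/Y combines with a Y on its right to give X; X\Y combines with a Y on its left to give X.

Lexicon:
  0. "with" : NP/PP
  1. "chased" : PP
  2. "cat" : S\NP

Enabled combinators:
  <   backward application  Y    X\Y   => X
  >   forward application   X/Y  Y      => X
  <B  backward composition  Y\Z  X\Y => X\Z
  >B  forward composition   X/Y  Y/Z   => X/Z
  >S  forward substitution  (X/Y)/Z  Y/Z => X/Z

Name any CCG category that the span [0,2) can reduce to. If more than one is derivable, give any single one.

NP

[0,3] S   <
  [0,2] NP   >
    [0,1] "with" : NP/PP
    [1,2] "chased" : PP
  [2,3] "cat" : S\NP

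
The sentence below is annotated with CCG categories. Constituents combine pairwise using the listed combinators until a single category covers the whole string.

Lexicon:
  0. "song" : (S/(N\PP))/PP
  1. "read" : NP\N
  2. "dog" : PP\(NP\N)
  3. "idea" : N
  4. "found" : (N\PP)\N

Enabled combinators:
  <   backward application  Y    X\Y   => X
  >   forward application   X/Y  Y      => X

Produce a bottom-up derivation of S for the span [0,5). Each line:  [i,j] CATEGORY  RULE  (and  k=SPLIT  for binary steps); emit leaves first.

[0,1] (S/(N\PP))/PP  lex  "song"
[1,2] NP\N  lex  "read"
[2,3] PP\(NP\N)  lex  "dog"
[1,3] PP  <  k=2
[0,3] S/(N\PP)  >  k=1
[3,4] N  lex  "idea"
[4,5] (N\PP)\N  lex  "found"
[3,5] N\PP  <  k=4
[0,5] S  >  k=3

[0,5] S   >
  [0,3] S/(N\PP)   >
    [0,1] "song" : (S/(N\PP))/PP
    [1,3] PP   <
      [1,2] "read" : NP\N
      [2,3] "dog" : PP\(NP\N)
  [3,5] N\PP   <
    [3,4] "idea" : N
    [4,5] "found" : (N\PP)\N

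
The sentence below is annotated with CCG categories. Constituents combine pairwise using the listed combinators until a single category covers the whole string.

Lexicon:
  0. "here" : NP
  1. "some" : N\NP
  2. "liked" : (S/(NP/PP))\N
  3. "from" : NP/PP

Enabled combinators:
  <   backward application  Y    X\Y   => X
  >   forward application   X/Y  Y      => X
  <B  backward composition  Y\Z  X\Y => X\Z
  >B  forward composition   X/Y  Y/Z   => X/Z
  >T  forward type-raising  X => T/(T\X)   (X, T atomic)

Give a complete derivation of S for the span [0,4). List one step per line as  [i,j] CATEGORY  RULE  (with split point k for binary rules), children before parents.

[0,1] NP  lex  "here"
[1,2] N\NP  lex  "some"
[0,2] N  <  k=1
[2,3] (S/(NP/PP))\N  lex  "liked"
[0,3] S/(NP/PP)  <  k=2
[3,4] NP/PP  lex  "from"
[0,4] S  >  k=3

[0,4] S   >
  [0,3] S/(NP/PP)   <
    [0,2] N   <
      [0,1] "here" : NP
      [1,2] "some" : N\NP
    [2,3] "liked" : (S/(NP/PP))\N
  [3,4] "from" : NP/PP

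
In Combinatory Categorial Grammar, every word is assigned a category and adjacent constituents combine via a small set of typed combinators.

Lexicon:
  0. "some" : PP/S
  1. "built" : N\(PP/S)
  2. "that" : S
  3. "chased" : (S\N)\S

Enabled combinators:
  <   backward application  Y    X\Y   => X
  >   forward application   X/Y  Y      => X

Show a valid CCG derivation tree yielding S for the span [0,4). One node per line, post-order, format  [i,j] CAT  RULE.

[0,1] PP/S  lex  "some"
[1,2] N\(PP/S)  lex  "built"
[0,2] N  <  k=1
[2,3] S  lex  "that"
[3,4] (S\N)\S  lex  "chased"
[2,4] S\N  <  k=3
[0,4] S  <  k=2

[0,4] S   <
  [0,2] N   <
    [0,1] "some" : PP/S
    [1,2] "built" : N\(PP/S)
  [2,4] S\N   <
    [2,3] "that" : S
    [3,4] "chased" : (S\N)\S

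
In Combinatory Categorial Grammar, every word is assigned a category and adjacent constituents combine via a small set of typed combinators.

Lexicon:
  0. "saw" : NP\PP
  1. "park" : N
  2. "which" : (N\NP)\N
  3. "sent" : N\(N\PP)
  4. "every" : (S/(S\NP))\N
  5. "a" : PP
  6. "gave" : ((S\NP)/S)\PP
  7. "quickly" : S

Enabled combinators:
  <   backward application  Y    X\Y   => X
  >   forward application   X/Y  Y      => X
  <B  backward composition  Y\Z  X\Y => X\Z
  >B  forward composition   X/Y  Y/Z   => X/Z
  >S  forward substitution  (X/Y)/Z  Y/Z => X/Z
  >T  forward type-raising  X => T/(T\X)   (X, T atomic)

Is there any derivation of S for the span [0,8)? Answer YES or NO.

YES

[0,8] S   >
  [0,5] S/(S\NP)   <
    [0,4] N   <
      [0,3] N\PP   <B
        [0,1] "saw" : NP\PP
        [1,3] N\NP   <
          [1,2] "park" : N
          [2,3] "which" : (N\NP)\N
      [3,4] "sent" : N\(N\PP)
    [4,5] "every" : (S/(S\NP))\N
  [5,8] S\NP   >
    [5,7] (S\NP)/S   <
      [5,6] "a" : PP
      [6,7] "gave" : ((S\NP)/S)\PP
    [7,8] "quickly" : S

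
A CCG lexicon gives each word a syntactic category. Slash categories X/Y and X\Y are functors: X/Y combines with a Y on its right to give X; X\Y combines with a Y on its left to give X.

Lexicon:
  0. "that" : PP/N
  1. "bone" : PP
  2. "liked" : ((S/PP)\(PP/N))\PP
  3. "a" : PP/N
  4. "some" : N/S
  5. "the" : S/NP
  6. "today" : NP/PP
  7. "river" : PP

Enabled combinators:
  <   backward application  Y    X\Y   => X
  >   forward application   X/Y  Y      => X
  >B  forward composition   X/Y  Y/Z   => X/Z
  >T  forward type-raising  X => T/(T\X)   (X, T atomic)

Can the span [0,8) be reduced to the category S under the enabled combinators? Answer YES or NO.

YES

[0,8] S   >
  [0,3] S/PP   <
    [0,1] "that" : PP/N
    [1,3] (S/PP)\(PP/N)   <
      [1,2] "bone" : PP
      [2,3] "liked" : ((S/PP)\(PP/N))\PP
  [3,8] PP   >
    [3,4] "a" : PP/N
    [4,8] N   >
      [4,5] "some" : N/S
      [5,8] S   >
        [5,7] S/PP   >B
          [5,6] "the" : S/NP
          [6,7] "today" : NP/PP
        [7,8] "river" : PP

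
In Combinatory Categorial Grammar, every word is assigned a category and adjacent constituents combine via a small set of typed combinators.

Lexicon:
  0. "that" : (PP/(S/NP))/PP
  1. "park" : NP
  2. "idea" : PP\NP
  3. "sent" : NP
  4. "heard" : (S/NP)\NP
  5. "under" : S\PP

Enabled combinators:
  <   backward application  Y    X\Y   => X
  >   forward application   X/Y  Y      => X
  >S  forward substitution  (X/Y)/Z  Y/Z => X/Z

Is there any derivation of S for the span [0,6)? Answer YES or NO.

[0,6] S   <
  [0,5] PP   >
    [0,3] PP/(S/NP)   >
      [0,1] "that" : (PP/(S/NP))/PP
      [1,3] PP   <
        [1,2] "park" : NP
        [2,3] "idea" : PP\NP
    [3,5] S/NP   <
      [3,4] "sent" : NP
      [4,5] "heard" : (S/NP)\NP
  [5,6] "under" : S\PP

YES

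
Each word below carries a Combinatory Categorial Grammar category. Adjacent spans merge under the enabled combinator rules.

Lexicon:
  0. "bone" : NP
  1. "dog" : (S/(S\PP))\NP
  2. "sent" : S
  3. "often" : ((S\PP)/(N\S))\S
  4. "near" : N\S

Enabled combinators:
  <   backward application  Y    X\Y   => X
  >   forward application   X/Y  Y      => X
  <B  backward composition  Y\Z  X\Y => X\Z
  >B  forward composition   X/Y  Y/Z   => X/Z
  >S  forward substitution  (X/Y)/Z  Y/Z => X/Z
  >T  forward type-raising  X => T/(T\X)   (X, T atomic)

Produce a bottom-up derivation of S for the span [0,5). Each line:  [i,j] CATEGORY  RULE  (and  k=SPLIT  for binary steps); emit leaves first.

[0,1] NP  lex  "bone"
[1,2] (S/(S\PP))\NP  lex  "dog"
[0,2] S/(S\PP)  <  k=1
[2,3] S  lex  "sent"
[3,4] ((S\PP)/(N\S))\S  lex  "often"
[2,4] (S\PP)/(N\S)  <  k=3
[4,5] N\S  lex  "near"
[2,5] S\PP  >  k=4
[0,5] S  >  k=2

[0,5] S   >
  [0,2] S/(S\PP)   <
    [0,1] "bone" : NP
    [1,2] "dog" : (S/(S\PP))\NP
  [2,5] S\PP   >
    [2,4] (S\PP)/(N\S)   <
      [2,3] "sent" : S
      [3,4] "often" : ((S\PP)/(N\S))\S
    [4,5] "near" : N\S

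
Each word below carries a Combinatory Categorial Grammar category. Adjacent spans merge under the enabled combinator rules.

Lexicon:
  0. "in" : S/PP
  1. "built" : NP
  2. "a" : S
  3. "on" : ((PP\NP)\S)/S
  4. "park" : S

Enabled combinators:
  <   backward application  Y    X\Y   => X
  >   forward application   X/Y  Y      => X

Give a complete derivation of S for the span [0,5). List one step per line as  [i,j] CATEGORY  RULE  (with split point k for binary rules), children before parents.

[0,5] S   >
  [0,1] "in" : S/PP
  [1,5] PP   <
    [1,2] "built" : NP
    [2,5] PP\NP   <
      [2,3] "a" : S
      [3,5] (PP\NP)\S   >
        [3,4] "on" : ((PP\NP)\S)/S
        [4,5] "park" : S

[0,1] S/PP  lex  "in"
[1,2] NP  lex  "built"
[2,3] S  lex  "a"
[3,4] ((PP\NP)\S)/S  lex  "on"
[4,5] S  lex  "park"
[3,5] (PP\NP)\S  >  k=4
[2,5] PP\NP  <  k=3
[1,5] PP  <  k=2
[0,5] S  >  k=1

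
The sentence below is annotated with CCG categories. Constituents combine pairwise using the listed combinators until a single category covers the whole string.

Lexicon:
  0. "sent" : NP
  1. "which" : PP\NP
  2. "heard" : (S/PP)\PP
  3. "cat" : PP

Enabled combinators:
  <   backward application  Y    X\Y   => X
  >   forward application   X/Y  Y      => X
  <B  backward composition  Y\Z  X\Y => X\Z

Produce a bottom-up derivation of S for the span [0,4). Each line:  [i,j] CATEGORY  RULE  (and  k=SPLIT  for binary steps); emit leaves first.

[0,4] S   >
  [0,3] S/PP   <
    [0,2] PP   <
      [0,1] "sent" : NP
      [1,2] "which" : PP\NP
    [2,3] "heard" : (S/PP)\PP
  [3,4] "cat" : PP

[0,1] NP  lex  "sent"
[1,2] PP\NP  lex  "which"
[0,2] PP  <  k=1
[2,3] (S/PP)\PP  lex  "heard"
[0,3] S/PP  <  k=2
[3,4] PP  lex  "cat"
[0,4] S  >  k=3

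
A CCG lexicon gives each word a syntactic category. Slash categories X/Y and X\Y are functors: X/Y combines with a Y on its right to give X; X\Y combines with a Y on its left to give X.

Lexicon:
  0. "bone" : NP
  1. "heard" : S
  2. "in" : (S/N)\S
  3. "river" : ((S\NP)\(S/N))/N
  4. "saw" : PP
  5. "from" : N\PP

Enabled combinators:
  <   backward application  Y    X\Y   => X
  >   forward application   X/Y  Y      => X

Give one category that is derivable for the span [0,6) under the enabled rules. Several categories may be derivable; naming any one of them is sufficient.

S

[0,6] S   <
  [0,1] "bone" : NP
  [1,6] S\NP   <
    [1,3] S/N   <
      [1,2] "heard" : S
      [2,3] "in" : (S/N)\S
    [3,6] (S\NP)\(S/N)   >
      [3,4] "river" : ((S\NP)\(S/N))/N
      [4,6] N   <
        [4,5] "saw" : PP
        [5,6] "from" : N\PP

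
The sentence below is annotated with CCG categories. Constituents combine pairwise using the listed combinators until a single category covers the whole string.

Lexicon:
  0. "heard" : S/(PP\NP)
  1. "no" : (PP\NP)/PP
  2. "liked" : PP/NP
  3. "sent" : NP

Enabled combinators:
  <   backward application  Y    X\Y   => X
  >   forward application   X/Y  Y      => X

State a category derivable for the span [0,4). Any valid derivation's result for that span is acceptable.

[0,4] S   >
  [0,1] "heard" : S/(PP\NP)
  [1,4] PP\NP   >
    [1,2] "no" : (PP\NP)/PP
    [2,4] PP   >
      [2,3] "liked" : PP/NP
      [3,4] "sent" : NP

S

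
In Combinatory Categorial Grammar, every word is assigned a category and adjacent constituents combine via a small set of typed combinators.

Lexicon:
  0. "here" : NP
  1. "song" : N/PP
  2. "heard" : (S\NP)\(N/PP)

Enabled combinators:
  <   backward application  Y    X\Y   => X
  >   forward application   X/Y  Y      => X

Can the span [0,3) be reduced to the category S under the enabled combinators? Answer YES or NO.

[0,3] S   <
  [0,1] "here" : NP
  [1,3] S\NP   <
    [1,2] "song" : N/PP
    [2,3] "heard" : (S\NP)\(N/PP)

YES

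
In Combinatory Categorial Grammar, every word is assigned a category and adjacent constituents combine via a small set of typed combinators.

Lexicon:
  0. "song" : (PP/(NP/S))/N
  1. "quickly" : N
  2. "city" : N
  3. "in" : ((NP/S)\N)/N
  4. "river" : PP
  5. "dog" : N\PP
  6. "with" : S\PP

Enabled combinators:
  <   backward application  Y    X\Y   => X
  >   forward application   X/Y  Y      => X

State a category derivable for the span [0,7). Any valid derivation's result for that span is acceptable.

[0,7] S   <
  [0,6] PP   >
    [0,2] PP/(NP/S)   >
      [0,1] "song" : (PP/(NP/S))/N
      [1,2] "quickly" : N
    [2,6] NP/S   <
      [2,3] "city" : N
      [3,6] (NP/S)\N   >
        [3,4] "in" : ((NP/S)\N)/N
        [4,6] N   <
          [4,5] "river" : PP
          [5,6] "dog" : N\PP
  [6,7] "with" : S\PP

S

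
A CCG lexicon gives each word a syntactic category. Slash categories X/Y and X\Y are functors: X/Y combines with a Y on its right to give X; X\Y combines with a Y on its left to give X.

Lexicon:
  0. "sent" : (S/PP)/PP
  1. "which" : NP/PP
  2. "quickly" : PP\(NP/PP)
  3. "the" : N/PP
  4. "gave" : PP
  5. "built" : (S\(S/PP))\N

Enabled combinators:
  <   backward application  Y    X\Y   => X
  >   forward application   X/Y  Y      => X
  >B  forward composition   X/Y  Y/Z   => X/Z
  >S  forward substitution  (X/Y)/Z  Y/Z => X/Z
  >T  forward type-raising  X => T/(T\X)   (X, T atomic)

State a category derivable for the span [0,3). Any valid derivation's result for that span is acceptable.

S/PP

[0,6] S   <
  [0,3] S/PP   >
    [0,1] "sent" : (S/PP)/PP
    [1,3] PP   <
      [1,2] "which" : NP/PP
      [2,3] "quickly" : PP\(NP/PP)
  [3,6] S\(S/PP)   <
    [3,5] N   >
      [3,4] "the" : N/PP
      [4,5] "gave" : PP
    [5,6] "built" : (S\(S/PP))\N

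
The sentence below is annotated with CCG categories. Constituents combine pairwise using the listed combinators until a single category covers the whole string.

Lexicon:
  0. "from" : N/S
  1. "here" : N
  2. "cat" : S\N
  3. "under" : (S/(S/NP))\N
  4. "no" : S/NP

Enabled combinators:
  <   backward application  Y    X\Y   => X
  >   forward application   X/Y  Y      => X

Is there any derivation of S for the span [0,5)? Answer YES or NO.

[0,5] S   >
  [0,4] S/(S/NP)   <
    [0,3] N   >
      [0,1] "from" : N/S
      [1,3] S   <
        [1,2] "here" : N
        [2,3] "cat" : S\N
    [3,4] "under" : (S/(S/NP))\N
  [4,5] "no" : S/NP

YES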